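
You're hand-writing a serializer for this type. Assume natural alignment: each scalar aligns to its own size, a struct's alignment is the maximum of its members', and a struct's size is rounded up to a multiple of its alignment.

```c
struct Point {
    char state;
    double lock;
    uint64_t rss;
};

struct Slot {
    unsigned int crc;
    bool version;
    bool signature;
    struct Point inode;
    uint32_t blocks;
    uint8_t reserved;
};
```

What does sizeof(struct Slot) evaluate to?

40

Point: state at 0 (size 1, align 1) → ends 1; pad 7 to align 8 for lock; lock at 8 (size 8, align 8) → ends 16; rss at 16 (size 8, align 8) → ends 24; total 24 bytes, alignment 8
crc at 0 (size 4, align 4) → ends 4
version at 4 (size 1, align 1) → ends 5
signature at 5 (size 1, align 1) → ends 6
pad 2 to align 8 for inode
inode at 8 (size 24, align 8) → ends 32
blocks at 32 (size 4, align 4) → ends 36
reserved at 36 (size 1, align 1) → ends 37
tail pad 3 to reach multiple of 8
total 40 bytes, alignment 8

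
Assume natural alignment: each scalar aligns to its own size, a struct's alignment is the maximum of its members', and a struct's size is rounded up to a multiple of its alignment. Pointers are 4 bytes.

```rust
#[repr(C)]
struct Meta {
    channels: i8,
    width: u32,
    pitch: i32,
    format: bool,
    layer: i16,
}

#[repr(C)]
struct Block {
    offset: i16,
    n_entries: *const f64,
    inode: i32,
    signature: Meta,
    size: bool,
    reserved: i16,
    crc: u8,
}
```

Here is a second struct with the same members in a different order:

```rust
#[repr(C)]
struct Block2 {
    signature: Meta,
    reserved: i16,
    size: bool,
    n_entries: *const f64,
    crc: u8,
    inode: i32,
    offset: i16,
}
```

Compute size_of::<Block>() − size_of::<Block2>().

Meta: @0: channels [1B, align 1] → 1; +3 pad (align 4); @4: width [4B, align 4] → 8; @8: pitch [4B, align 4] → 12; @12: format [1B, align 1] → 13; +1 pad (align 2); @14: layer [2B, align 2] → 16; size 16, align 4
@0: offset [2B, align 2] → 2
+2 pad (align 4)
@4: n_entries [4B, align 4] → 8
@8: inode [4B, align 4] → 12
@12: signature [16B, align 4] → 28
@28: size [1B, align 1] → 29
+1 pad (align 2)
@30: reserved [2B, align 2] → 32
@32: crc [1B, align 1] → 33
+3 tail pad (align 4)
size 36, align 4
— Block2 —
@0: signature [16B, align 4] → 16
@16: reserved [2B, align 2] → 18
@18: size [1B, align 1] → 19
+1 pad (align 4)
@20: n_entries [4B, align 4] → 24
@24: crc [1B, align 1] → 25
+3 pad (align 4)
@28: inode [4B, align 4] → 32
@32: offset [2B, align 2] → 34
+2 tail pad (align 4)
size 36, align 4
36 − 36 = 0

0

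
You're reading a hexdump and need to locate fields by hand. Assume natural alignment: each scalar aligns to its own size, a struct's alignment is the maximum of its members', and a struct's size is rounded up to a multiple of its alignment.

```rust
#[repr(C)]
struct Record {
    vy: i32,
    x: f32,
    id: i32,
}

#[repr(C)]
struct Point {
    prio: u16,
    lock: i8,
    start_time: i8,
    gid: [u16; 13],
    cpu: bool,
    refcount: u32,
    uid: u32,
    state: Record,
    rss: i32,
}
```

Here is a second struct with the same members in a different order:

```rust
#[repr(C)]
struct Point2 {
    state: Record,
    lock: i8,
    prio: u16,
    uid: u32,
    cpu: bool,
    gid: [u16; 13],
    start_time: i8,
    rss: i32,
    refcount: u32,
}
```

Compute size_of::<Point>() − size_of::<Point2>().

Record: @0: vy [4B, align 4] → 4; @4: x [4B, align 4] → 8; @8: id [4B, align 4] → 12; size 12, align 4
@0: prio [2B, align 2] → 2
@2: lock [1B, align 1] → 3
@3: start_time [1B, align 1] → 4
@4: gid [26B, align 2] → 30
@30: cpu [1B, align 1] → 31
+1 pad (align 4)
@32: refcount [4B, align 4] → 36
@36: uid [4B, align 4] → 40
@40: state [12B, align 4] → 52
@52: rss [4B, align 4] → 56
size 56, align 4
— Point2 —
@0: state [12B, align 4] → 12
@12: lock [1B, align 1] → 13
+1 pad (align 2)
@14: prio [2B, align 2] → 16
@16: uid [4B, align 4] → 20
@20: cpu [1B, align 1] → 21
+1 pad (align 2)
@22: gid [26B, align 2] → 48
@48: start_time [1B, align 1] → 49
+3 pad (align 4)
@52: rss [4B, align 4] → 56
@56: refcount [4B, align 4] → 60
size 60, align 4
56 − 60 = -4

-4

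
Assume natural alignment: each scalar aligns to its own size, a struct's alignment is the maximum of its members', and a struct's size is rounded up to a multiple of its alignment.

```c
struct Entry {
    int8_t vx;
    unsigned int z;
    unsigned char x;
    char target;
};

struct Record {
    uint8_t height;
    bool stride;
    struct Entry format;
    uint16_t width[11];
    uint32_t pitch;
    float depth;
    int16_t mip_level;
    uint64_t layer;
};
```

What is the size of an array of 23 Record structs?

1472

Entry: @0: vx [1B, align 1] → 1; +3 pad (align 4); @4: z [4B, align 4] → 8; @8: x [1B, align 1] → 9; @9: target [1B, align 1] → 10; +2 tail pad (align 4); size 12, align 4
@0: height [1B, align 1] → 1
@1: stride [1B, align 1] → 2
+2 pad (align 4)
@4: format [12B, align 4] → 16
@16: width [22B, align 2] → 38
+2 pad (align 4)
@40: pitch [4B, align 4] → 44
@44: depth [4B, align 4] → 48
@48: mip_level [2B, align 2] → 50
+6 pad (align 8)
@56: layer [8B, align 8] → 64
size 64, align 8
array of 23: 23 × 64 = 1472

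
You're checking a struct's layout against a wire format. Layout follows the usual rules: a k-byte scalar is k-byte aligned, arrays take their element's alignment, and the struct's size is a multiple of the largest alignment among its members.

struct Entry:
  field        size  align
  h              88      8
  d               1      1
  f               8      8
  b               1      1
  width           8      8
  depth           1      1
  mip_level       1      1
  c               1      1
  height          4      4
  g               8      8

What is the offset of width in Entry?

h at 0 (size 88, align 8) → ends 88
d at 88 (size 1, align 1) → ends 89
pad 7 to align 8 for f
f at 96 (size 8, align 8) → ends 104
b at 104 (size 1, align 1) → ends 105
pad 7 to align 8 for width
width at 112 (size 8, align 8) → ends 120

112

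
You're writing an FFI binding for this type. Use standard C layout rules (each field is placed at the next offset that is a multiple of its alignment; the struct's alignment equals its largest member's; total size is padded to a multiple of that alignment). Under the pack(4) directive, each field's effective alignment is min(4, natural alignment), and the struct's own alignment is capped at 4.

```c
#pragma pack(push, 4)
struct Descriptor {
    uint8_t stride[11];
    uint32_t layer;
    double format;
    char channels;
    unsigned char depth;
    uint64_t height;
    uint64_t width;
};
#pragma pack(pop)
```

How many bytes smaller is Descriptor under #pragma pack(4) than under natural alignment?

4

natural layout:
  stride at 0 (size 11, align 1) → ends 11
  pad 1 to align 4 for layer
  layer at 12 (size 4, align 4) → ends 16
  format at 16 (size 8, align 8) → ends 24
  channels at 24 (size 1, align 1) → ends 25
  depth at 25 (size 1, align 1) → ends 26
  pad 6 to align 8 for height
  height at 32 (size 8, align 8) → ends 40
  width at 40 (size 8, align 8) → ends 48
  total 48 bytes, alignment 8
packed(4) layout:
  stride at 0 (size 11, align 1) → ends 11
  pad 1 to align 4 for layer
  layer at 12 (size 4, align 4) → ends 16
  format at 16 (size 8, align 4) → ends 24
  channels at 24 (size 1, align 1) → ends 25
  depth at 25 (size 1, align 1) → ends 26
  pad 2 to align 4 for height
  height at 28 (size 8, align 4) → ends 36
  width at 36 (size 8, align 4) → ends 44
  total 44 bytes, alignment 4
48 − 44 = 4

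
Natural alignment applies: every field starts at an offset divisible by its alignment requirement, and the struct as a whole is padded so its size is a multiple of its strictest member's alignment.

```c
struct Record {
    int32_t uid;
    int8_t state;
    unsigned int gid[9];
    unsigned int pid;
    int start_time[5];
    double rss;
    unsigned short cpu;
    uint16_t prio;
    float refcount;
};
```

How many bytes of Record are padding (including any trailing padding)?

@0: uid [4B, align 4] → 4
@4: state [1B, align 1] → 5
+3 pad (align 4)
@8: gid [36B, align 4] → 44
@44: pid [4B, align 4] → 48
@48: start_time [20B, align 4] → 68
+4 pad (align 8)
@72: rss [8B, align 8] → 80
@80: cpu [2B, align 2] → 82
@82: prio [2B, align 2] → 84
@84: refcount [4B, align 4] → 88
size 88, align 8
data bytes 81, size 88 → padding 7

7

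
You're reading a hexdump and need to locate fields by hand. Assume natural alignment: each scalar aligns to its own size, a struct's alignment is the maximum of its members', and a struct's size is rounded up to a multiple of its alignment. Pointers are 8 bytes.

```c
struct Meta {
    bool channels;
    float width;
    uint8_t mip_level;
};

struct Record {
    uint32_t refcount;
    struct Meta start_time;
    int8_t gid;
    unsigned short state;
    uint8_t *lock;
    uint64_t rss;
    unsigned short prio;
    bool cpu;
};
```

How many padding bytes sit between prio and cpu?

Meta: 0..1  channels  (1B, 1-aligned); 1..4  -- padding (3B); 4..8  width  (4B, 4-aligned); 8..9  mip_level  (1B, 1-aligned); 9..12  -- tail padding (3B); sizeof = 12, alignof = 4
0..4  refcount  (4B, 4-aligned)
4..16  start_time  (12B, 4-aligned)
16..17  gid  (1B, 1-aligned)
17..18  -- padding (1B)
18..20  state  (2B, 2-aligned)
20..24  -- padding (4B)
24..32  lock  (8B, 8-aligned)
32..40  rss  (8B, 8-aligned)
40..42  prio  (2B, 2-aligned)
42..43  cpu  (1B, 1-aligned)

0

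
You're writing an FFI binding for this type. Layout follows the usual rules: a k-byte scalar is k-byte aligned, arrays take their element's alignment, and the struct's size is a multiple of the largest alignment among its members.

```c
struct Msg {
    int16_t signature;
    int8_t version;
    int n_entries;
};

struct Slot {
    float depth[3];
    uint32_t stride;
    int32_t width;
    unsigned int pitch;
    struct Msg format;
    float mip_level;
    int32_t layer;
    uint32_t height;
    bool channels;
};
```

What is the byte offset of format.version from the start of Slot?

Msg: @0: signature [2B, align 2] → 2; @2: version [1B, align 1] → 3; +1 pad (align 4); @4: n_entries [4B, align 4] → 8; size 8, align 4
@0: depth [12B, align 4] → 12
@12: stride [4B, align 4] → 16
@16: width [4B, align 4] → 20
@20: pitch [4B, align 4] → 24
@24: format [8B, align 4] → 32
within Msg: version at 2
24 + 2 = 26

26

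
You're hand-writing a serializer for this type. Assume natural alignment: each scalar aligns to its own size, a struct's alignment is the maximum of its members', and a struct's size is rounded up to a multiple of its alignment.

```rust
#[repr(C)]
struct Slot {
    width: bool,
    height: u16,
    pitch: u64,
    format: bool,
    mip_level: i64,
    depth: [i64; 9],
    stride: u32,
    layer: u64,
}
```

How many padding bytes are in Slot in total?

width at 0 (size 1, align 1) → ends 1
pad 1 to align 2 for height
height at 2 (size 2, align 2) → ends 4
pad 4 to align 8 for pitch
pitch at 8 (size 8, align 8) → ends 16
format at 16 (size 1, align 1) → ends 17
pad 7 to align 8 for mip_level
mip_level at 24 (size 8, align 8) → ends 32
depth at 32 (size 72, align 8) → ends 104
stride at 104 (size 4, align 4) → ends 108
pad 4 to align 8 for layer
layer at 112 (size 8, align 8) → ends 120
total 120 bytes, alignment 8
data bytes 104, size 120 → padding 16

16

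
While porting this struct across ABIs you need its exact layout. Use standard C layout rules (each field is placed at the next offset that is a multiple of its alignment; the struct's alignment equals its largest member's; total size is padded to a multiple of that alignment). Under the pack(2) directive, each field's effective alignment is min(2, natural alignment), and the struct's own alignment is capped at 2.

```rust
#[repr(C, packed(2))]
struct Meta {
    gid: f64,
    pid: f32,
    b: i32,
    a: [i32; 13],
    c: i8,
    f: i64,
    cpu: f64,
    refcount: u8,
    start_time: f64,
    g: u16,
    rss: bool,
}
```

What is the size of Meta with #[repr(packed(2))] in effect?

100

gid at 0 (size 8, align 2) → ends 8
pid at 8 (size 4, align 2) → ends 12
b at 12 (size 4, align 2) → ends 16
a at 16 (size 52, align 2) → ends 68
c at 68 (size 1, align 1) → ends 69
pad 1 to align 2 for f
f at 70 (size 8, align 2) → ends 78
cpu at 78 (size 8, align 2) → ends 86
refcount at 86 (size 1, align 1) → ends 87
pad 1 to align 2 for start_time
start_time at 88 (size 8, align 2) → ends 96
g at 96 (size 2, align 2) → ends 98
rss at 98 (size 1, align 1) → ends 99
tail pad 1 to reach multiple of 2
total 100 bytes, alignment 2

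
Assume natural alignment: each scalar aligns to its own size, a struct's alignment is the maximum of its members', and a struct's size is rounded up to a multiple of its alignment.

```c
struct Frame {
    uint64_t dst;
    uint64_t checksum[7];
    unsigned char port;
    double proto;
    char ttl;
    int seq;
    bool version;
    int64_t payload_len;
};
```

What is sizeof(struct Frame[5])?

0..8  dst  (8B, 8-aligned)
8..64  checksum  (56B, 8-aligned)
64..65  port  (1B, 1-aligned)
65..72  -- padding (7B)
72..80  proto  (8B, 8-aligned)
80..81  ttl  (1B, 1-aligned)
81..84  -- padding (3B)
84..88  seq  (4B, 4-aligned)
88..89  version  (1B, 1-aligned)
89..96  -- padding (7B)
96..104  payload_len  (8B, 8-aligned)
sizeof = 104, alignof = 8
array of 5: 5 × 104 = 520

520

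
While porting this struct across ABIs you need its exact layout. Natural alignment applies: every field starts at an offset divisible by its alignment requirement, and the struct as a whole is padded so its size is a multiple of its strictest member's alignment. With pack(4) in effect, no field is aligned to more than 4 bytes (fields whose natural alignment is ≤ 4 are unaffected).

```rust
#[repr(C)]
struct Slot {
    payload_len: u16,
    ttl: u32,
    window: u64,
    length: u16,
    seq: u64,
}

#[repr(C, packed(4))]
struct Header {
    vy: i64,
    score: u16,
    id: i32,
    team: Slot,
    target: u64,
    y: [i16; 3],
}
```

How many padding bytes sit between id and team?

0

Slot: @0: payload_len [2B, align 2] → 2; +2 pad (align 4); @4: ttl [4B, align 4] → 8; @8: window [8B, align 8] → 16; @16: length [2B, align 2] → 18; +6 pad (align 8); @24: seq [8B, align 8] → 32; size 32, align 8
@0: vy [8B, align 4] → 8
@8: score [2B, align 2] → 10
+2 pad (align 4)
@12: id [4B, align 4] → 16
@16: team [32B, align 4] → 48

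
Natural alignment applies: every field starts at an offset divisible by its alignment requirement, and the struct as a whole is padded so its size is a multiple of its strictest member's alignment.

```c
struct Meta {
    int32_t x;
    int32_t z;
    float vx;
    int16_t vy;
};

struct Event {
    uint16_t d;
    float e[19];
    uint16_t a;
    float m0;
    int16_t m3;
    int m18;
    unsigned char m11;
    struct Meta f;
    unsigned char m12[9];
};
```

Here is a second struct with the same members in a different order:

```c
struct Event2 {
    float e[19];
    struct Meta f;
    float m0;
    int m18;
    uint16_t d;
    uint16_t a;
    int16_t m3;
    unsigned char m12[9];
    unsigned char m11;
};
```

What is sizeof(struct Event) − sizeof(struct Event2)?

Meta: @0: x [4B, align 4] → 4; @4: z [4B, align 4] → 8; @8: vx [4B, align 4] → 12; @12: vy [2B, align 2] → 14; +2 tail pad (align 4); size 16, align 4
@0: d [2B, align 2] → 2
+2 pad (align 4)
@4: e [76B, align 4] → 80
@80: a [2B, align 2] → 82
+2 pad (align 4)
@84: m0 [4B, align 4] → 88
@88: m3 [2B, align 2] → 90
+2 pad (align 4)
@92: m18 [4B, align 4] → 96
@96: m11 [1B, align 1] → 97
+3 pad (align 4)
@100: f [16B, align 4] → 116
@116: m12 [9B, align 1] → 125
+3 tail pad (align 4)
size 128, align 4
— Event2 —
@0: e [76B, align 4] → 76
@76: f [16B, align 4] → 92
@92: m0 [4B, align 4] → 96
@96: m18 [4B, align 4] → 100
@100: d [2B, align 2] → 102
@102: a [2B, align 2] → 104
@104: m3 [2B, align 2] → 106
@106: m12 [9B, align 1] → 115
@115: m11 [1B, align 1] → 116
size 116, align 4
128 − 116 = 12

12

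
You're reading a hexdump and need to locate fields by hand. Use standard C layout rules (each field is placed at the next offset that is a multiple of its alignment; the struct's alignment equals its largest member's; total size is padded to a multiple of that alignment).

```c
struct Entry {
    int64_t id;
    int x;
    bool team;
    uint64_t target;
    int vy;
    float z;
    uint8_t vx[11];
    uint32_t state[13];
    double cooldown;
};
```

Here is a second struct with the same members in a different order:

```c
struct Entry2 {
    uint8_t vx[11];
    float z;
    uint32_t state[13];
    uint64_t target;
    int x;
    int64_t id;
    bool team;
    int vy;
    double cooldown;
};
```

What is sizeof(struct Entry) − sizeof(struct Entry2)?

-8

id at 0 (size 8, align 8) → ends 8
x at 8 (size 4, align 4) → ends 12
team at 12 (size 1, align 1) → ends 13
pad 3 to align 8 for target
target at 16 (size 8, align 8) → ends 24
vy at 24 (size 4, align 4) → ends 28
z at 28 (size 4, align 4) → ends 32
vx at 32 (size 11, align 1) → ends 43
pad 1 to align 4 for state
state at 44 (size 52, align 4) → ends 96
cooldown at 96 (size 8, align 8) → ends 104
total 104 bytes, alignment 8
— Entry2 —
vx at 0 (size 11, align 1) → ends 11
pad 1 to align 4 for z
z at 12 (size 4, align 4) → ends 16
state at 16 (size 52, align 4) → ends 68
pad 4 to align 8 for target
target at 72 (size 8, align 8) → ends 80
x at 80 (size 4, align 4) → ends 84
pad 4 to align 8 for id
id at 88 (size 8, align 8) → ends 96
team at 96 (size 1, align 1) → ends 97
pad 3 to align 4 for vy
vy at 100 (size 4, align 4) → ends 104
cooldown at 104 (size 8, align 8) → ends 112
total 112 bytes, alignment 8
104 − 112 = -8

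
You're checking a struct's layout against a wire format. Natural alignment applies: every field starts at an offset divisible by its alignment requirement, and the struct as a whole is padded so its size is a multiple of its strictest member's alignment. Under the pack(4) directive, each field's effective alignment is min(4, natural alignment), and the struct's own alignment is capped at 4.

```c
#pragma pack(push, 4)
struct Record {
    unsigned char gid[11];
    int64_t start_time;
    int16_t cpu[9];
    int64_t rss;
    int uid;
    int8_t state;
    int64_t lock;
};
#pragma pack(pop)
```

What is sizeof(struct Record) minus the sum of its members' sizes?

6

0..11  gid  (11B, 1-aligned)
11..12  -- padding (1B)
12..20  start_time  (8B, 4-aligned)
20..38  cpu  (18B, 2-aligned)
38..40  -- padding (2B)
40..48  rss  (8B, 4-aligned)
48..52  uid  (4B, 4-aligned)
52..53  state  (1B, 1-aligned)
53..56  -- padding (3B)
56..64  lock  (8B, 4-aligned)
sizeof = 64, alignof = 4
data bytes 58, size 64 → padding 6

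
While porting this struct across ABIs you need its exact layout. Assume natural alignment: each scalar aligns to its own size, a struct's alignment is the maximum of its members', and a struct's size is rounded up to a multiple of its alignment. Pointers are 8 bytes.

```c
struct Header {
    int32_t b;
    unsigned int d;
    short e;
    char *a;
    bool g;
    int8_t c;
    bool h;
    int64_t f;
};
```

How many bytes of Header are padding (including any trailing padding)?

11

0..4  b  (4B, 4-aligned)
4..8  d  (4B, 4-aligned)
8..10  e  (2B, 2-aligned)
10..16  -- padding (6B)
16..24  a  (8B, 8-aligned)
24..25  g  (1B, 1-aligned)
25..26  c  (1B, 1-aligned)
26..27  h  (1B, 1-aligned)
27..32  -- padding (5B)
32..40  f  (8B, 8-aligned)
sizeof = 40, alignof = 8
data bytes 29, size 40 → padding 11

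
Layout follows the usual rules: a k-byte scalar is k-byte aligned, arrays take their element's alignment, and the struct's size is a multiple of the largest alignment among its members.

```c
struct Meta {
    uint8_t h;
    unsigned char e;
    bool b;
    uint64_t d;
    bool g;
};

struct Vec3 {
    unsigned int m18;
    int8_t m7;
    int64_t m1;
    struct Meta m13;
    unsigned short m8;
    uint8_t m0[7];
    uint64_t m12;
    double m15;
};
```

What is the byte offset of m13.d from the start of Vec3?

Meta: 0..1  h  (1B, 1-aligned); 1..2  e  (1B, 1-aligned); 2..3  b  (1B, 1-aligned); 3..8  -- padding (5B); 8..16  d  (8B, 8-aligned); 16..17  g  (1B, 1-aligned); 17..24  -- tail padding (7B); sizeof = 24, alignof = 8
0..4  m18  (4B, 4-aligned)
4..5  m7  (1B, 1-aligned)
5..8  -- padding (3B)
8..16  m1  (8B, 8-aligned)
16..40  m13  (24B, 8-aligned)
within Meta: d at 8
16 + 8 = 24

24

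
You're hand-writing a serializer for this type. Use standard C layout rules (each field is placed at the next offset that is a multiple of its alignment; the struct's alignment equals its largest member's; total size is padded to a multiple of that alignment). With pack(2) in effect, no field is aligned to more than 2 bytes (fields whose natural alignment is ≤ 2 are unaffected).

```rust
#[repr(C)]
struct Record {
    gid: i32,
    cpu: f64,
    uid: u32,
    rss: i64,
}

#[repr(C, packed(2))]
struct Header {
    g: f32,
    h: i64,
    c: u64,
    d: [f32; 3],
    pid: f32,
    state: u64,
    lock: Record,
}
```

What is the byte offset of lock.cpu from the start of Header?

Record: gid at 0 (size 4, align 4) → ends 4; pad 4 to align 8 for cpu; cpu at 8 (size 8, align 8) → ends 16; uid at 16 (size 4, align 4) → ends 20; pad 4 to align 8 for rss; rss at 24 (size 8, align 8) → ends 32; total 32 bytes, alignment 8
g at 0 (size 4, align 2) → ends 4
h at 4 (size 8, align 2) → ends 12
c at 12 (size 8, align 2) → ends 20
d at 20 (size 12, align 2) → ends 32
pid at 32 (size 4, align 2) → ends 36
state at 36 (size 8, align 2) → ends 44
lock at 44 (size 32, align 2) → ends 76
within Record: cpu at 8
44 + 8 = 52

52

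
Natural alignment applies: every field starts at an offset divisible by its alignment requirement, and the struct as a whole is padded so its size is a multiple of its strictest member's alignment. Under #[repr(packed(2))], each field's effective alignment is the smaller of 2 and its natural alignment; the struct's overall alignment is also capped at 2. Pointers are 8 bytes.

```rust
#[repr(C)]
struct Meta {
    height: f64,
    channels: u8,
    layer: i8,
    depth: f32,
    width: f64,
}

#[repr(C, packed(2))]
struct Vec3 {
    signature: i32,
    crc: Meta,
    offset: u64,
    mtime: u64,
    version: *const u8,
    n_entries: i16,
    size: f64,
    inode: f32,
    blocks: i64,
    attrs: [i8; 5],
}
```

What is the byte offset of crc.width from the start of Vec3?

Meta: @0: height [8B, align 8] → 8; @8: channels [1B, align 1] → 9; @9: layer [1B, align 1] → 10; +2 pad (align 4); @12: depth [4B, align 4] → 16; @16: width [8B, align 8] → 24; size 24, align 8
@0: signature [4B, align 2] → 4
@4: crc [24B, align 2] → 28
within Meta: width at 16
4 + 16 = 20

20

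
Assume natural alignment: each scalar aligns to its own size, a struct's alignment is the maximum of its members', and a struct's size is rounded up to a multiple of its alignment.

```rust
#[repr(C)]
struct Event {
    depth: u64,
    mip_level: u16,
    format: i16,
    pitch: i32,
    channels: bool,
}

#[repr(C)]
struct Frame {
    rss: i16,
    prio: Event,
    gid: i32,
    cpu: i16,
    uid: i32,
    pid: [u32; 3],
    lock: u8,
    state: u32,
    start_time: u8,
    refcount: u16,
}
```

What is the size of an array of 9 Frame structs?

Event: 0..8  depth  (8B, 8-aligned); 8..10  mip_level  (2B, 2-aligned); 10..12  format  (2B, 2-aligned); 12..16  pitch  (4B, 4-aligned); 16..17  channels  (1B, 1-aligned); 17..24  -- tail padding (7B); sizeof = 24, alignof = 8
0..2  rss  (2B, 2-aligned)
2..8  -- padding (6B)
8..32  prio  (24B, 8-aligned)
32..36  gid  (4B, 4-aligned)
36..38  cpu  (2B, 2-aligned)
38..40  -- padding (2B)
40..44  uid  (4B, 4-aligned)
44..56  pid  (12B, 4-aligned)
56..57  lock  (1B, 1-aligned)
57..60  -- padding (3B)
60..64  state  (4B, 4-aligned)
64..65  start_time  (1B, 1-aligned)
65..66  -- padding (1B)
66..68  refcount  (2B, 2-aligned)
68..72  -- tail padding (4B)
sizeof = 72, alignof = 8
array of 9: 9 × 72 = 648

648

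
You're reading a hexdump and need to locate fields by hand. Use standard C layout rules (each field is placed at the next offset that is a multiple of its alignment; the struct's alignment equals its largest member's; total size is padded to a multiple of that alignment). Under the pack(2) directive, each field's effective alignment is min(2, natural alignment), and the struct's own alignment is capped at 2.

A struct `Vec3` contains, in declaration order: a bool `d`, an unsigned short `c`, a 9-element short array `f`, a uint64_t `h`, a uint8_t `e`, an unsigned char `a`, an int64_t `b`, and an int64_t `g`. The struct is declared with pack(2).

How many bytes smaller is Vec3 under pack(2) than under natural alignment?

8

natural layout:
  0..1  d  (1B, 1-aligned)
  1..2  -- padding (1B)
  2..4  c  (2B, 2-aligned)
  4..22  f  (18B, 2-aligned)
  22..24  -- padding (2B)
  24..32  h  (8B, 8-aligned)
  32..33  e  (1B, 1-aligned)
  33..34  a  (1B, 1-aligned)
  34..40  -- padding (6B)
  40..48  b  (8B, 8-aligned)
  48..56  g  (8B, 8-aligned)
  sizeof = 56, alignof = 8
packed(2) layout:
  0..1  d  (1B, 1-aligned)
  1..2  -- padding (1B)
  2..4  c  (2B, 2-aligned)
  4..22  f  (18B, 2-aligned)
  22..30  h  (8B, 2-aligned)
  30..31  e  (1B, 1-aligned)
  31..32  a  (1B, 1-aligned)
  32..40  b  (8B, 2-aligned)
  40..48  g  (8B, 2-aligned)
  sizeof = 48, alignof = 2
56 − 48 = 8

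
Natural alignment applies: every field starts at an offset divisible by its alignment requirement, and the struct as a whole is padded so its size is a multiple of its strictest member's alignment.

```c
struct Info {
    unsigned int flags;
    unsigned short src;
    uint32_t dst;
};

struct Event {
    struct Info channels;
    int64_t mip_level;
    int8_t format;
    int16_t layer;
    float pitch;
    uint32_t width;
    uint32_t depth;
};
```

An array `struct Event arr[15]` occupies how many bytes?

600

Info: flags at 0 (size 4, align 4) → ends 4; src at 4 (size 2, align 2) → ends 6; pad 2 to align 4 for dst; dst at 8 (size 4, align 4) → ends 12; total 12 bytes, alignment 4
channels at 0 (size 12, align 4) → ends 12
pad 4 to align 8 for mip_level
mip_level at 16 (size 8, align 8) → ends 24
format at 24 (size 1, align 1) → ends 25
pad 1 to align 2 for layer
layer at 26 (size 2, align 2) → ends 28
pitch at 28 (size 4, align 4) → ends 32
width at 32 (size 4, align 4) → ends 36
depth at 36 (size 4, align 4) → ends 40
total 40 bytes, alignment 8
array of 15: 15 × 40 = 600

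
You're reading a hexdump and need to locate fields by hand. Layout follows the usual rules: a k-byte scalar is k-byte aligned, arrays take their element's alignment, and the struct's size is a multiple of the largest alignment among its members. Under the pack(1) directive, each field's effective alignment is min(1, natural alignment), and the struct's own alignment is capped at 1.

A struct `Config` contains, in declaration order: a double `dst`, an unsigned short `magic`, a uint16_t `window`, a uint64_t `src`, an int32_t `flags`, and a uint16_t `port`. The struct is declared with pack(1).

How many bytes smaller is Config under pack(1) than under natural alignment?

6

natural layout:
  0..8  dst  (8B, 8-aligned)
  8..10  magic  (2B, 2-aligned)
  10..12  window  (2B, 2-aligned)
  12..16  -- padding (4B)
  16..24  src  (8B, 8-aligned)
  24..28  flags  (4B, 4-aligned)
  28..30  port  (2B, 2-aligned)
  30..32  -- tail padding (2B)
  sizeof = 32, alignof = 8
packed(1) layout:
  0..8  dst  (8B, 1-aligned)
  8..10  magic  (2B, 1-aligned)
  10..12  window  (2B, 1-aligned)
  12..20  src  (8B, 1-aligned)
  20..24  flags  (4B, 1-aligned)
  24..26  port  (2B, 1-aligned)
  sizeof = 26, alignof = 1
32 − 26 = 6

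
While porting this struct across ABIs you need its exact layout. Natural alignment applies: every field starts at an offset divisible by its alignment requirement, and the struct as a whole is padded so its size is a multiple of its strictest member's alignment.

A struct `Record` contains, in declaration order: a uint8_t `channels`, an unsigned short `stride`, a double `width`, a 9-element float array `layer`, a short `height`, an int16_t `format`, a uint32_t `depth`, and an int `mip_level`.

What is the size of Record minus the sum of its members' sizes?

@0: channels [1B, align 1] → 1
+1 pad (align 2)
@2: stride [2B, align 2] → 4
+4 pad (align 8)
@8: width [8B, align 8] → 16
@16: layer [36B, align 4] → 52
@52: height [2B, align 2] → 54
@54: format [2B, align 2] → 56
@56: depth [4B, align 4] → 60
@60: mip_level [4B, align 4] → 64
size 64, align 8
data bytes 59, size 64 → padding 5

5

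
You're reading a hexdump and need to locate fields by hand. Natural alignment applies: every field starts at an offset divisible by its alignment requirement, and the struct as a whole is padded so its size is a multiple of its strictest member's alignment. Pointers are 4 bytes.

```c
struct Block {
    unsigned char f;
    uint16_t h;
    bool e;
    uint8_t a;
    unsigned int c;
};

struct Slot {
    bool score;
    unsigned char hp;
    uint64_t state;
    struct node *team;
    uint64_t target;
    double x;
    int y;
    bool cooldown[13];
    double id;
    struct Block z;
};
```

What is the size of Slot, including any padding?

88

Block: 0..1  f  (1B, 1-aligned); 1..2  -- padding (1B); 2..4  h  (2B, 2-aligned); 4..5  e  (1B, 1-aligned); 5..6  a  (1B, 1-aligned); 6..8  -- padding (2B); 8..12  c  (4B, 4-aligned); sizeof = 12, alignof = 4
0..1  score  (1B, 1-aligned)
1..2  hp  (1B, 1-aligned)
2..8  -- padding (6B)
8..16  state  (8B, 8-aligned)
16..20  team  (4B, 4-aligned)
20..24  -- padding (4B)
24..32  target  (8B, 8-aligned)
32..40  x  (8B, 8-aligned)
40..44  y  (4B, 4-aligned)
44..57  cooldown  (13B, 1-aligned)
57..64  -- padding (7B)
64..72  id  (8B, 8-aligned)
72..84  z  (12B, 4-aligned)
84..88  -- tail padding (4B)
sizeof = 88, alignof = 8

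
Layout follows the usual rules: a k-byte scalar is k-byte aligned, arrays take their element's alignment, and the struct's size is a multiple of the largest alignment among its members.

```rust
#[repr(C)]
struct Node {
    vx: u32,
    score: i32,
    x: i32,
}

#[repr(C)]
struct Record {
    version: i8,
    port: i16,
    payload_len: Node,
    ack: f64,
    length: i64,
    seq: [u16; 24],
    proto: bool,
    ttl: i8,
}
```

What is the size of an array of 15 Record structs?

Node: 0..4  vx  (4B, 4-aligned); 4..8  score  (4B, 4-aligned); 8..12  x  (4B, 4-aligned); sizeof = 12, alignof = 4
0..1  version  (1B, 1-aligned)
1..2  -- padding (1B)
2..4  port  (2B, 2-aligned)
4..16  payload_len  (12B, 4-aligned)
16..24  ack  (8B, 8-aligned)
24..32  length  (8B, 8-aligned)
32..80  seq  (48B, 2-aligned)
80..81  proto  (1B, 1-aligned)
81..82  ttl  (1B, 1-aligned)
82..88  -- tail padding (6B)
sizeof = 88, alignof = 8
array of 15: 15 × 88 = 1320

1320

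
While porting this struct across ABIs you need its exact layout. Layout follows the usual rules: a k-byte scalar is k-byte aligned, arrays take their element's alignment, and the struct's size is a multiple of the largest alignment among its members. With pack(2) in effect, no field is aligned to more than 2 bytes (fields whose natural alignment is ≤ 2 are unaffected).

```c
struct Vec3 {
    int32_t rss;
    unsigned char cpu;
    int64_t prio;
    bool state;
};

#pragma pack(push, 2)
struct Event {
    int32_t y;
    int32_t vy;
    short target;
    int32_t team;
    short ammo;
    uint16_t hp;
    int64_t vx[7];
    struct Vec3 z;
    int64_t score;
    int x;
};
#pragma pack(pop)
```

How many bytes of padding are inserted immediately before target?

Vec3: 0..4  rss  (4B, 4-aligned); 4..5  cpu  (1B, 1-aligned); 5..8  -- padding (3B); 8..16  prio  (8B, 8-aligned); 16..17  state  (1B, 1-aligned); 17..24  -- tail padding (7B); sizeof = 24, alignof = 8
0..4  y  (4B, 2-aligned)
4..8  vy  (4B, 2-aligned)
8..10  target  (2B, 2-aligned)

0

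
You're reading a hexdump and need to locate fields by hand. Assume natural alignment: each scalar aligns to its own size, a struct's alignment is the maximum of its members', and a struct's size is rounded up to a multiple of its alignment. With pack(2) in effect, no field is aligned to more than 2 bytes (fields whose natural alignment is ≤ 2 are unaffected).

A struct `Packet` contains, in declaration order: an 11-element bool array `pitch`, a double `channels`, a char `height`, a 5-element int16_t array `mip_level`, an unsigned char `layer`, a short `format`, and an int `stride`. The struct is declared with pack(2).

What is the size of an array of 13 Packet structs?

520

pitch at 0 (size 11, align 1) → ends 11
pad 1 to align 2 for channels
channels at 12 (size 8, align 2) → ends 20
height at 20 (size 1, align 1) → ends 21
pad 1 to align 2 for mip_level
mip_level at 22 (size 10, align 2) → ends 32
layer at 32 (size 1, align 1) → ends 33
pad 1 to align 2 for format
format at 34 (size 2, align 2) → ends 36
stride at 36 (size 4, align 2) → ends 40
total 40 bytes, alignment 2
array of 13: 13 × 40 = 520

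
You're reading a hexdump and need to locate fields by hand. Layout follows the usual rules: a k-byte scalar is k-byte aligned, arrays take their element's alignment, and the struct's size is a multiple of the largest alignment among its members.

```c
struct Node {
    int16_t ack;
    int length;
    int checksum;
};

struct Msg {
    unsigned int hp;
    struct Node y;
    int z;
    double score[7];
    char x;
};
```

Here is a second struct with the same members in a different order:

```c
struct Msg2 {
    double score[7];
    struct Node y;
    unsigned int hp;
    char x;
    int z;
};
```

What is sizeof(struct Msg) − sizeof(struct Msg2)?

8

Node: 0..2  ack  (2B, 2-aligned); 2..4  -- padding (2B); 4..8  length  (4B, 4-aligned); 8..12  checksum  (4B, 4-aligned); sizeof = 12, alignof = 4
0..4  hp  (4B, 4-aligned)
4..16  y  (12B, 4-aligned)
16..20  z  (4B, 4-aligned)
20..24  -- padding (4B)
24..80  score  (56B, 8-aligned)
80..81  x  (1B, 1-aligned)
81..88  -- tail padding (7B)
sizeof = 88, alignof = 8
— Msg2 —
0..56  score  (56B, 8-aligned)
56..68  y  (12B, 4-aligned)
68..72  hp  (4B, 4-aligned)
72..73  x  (1B, 1-aligned)
73..76  -- padding (3B)
76..80  z  (4B, 4-aligned)
sizeof = 80, alignof = 8
88 − 80 = 8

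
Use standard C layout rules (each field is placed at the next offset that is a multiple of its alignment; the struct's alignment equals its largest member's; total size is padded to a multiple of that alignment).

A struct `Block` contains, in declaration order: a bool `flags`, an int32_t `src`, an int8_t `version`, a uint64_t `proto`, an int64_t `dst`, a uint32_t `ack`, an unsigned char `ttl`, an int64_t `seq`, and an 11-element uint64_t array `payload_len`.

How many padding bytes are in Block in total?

13

flags at 0 (size 1, align 1) → ends 1
pad 3 to align 4 for src
src at 4 (size 4, align 4) → ends 8
version at 8 (size 1, align 1) → ends 9
pad 7 to align 8 for proto
proto at 16 (size 8, align 8) → ends 24
dst at 24 (size 8, align 8) → ends 32
ack at 32 (size 4, align 4) → ends 36
ttl at 36 (size 1, align 1) → ends 37
pad 3 to align 8 for seq
seq at 40 (size 8, align 8) → ends 48
payload_len at 48 (size 88, align 8) → ends 136
total 136 bytes, alignment 8
data bytes 123, size 136 → padding 13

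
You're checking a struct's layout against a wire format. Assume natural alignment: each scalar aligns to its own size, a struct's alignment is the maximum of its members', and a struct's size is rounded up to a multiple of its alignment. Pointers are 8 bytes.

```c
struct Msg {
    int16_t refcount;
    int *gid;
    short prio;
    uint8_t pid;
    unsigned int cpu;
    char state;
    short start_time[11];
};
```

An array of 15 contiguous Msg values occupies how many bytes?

@0: refcount [2B, align 2] → 2
+6 pad (align 8)
@8: gid [8B, align 8] → 16
@16: prio [2B, align 2] → 18
@18: pid [1B, align 1] → 19
+1 pad (align 4)
@20: cpu [4B, align 4] → 24
@24: state [1B, align 1] → 25
+1 pad (align 2)
@26: start_time [22B, align 2] → 48
size 48, align 8
array of 15: 15 × 48 = 720

720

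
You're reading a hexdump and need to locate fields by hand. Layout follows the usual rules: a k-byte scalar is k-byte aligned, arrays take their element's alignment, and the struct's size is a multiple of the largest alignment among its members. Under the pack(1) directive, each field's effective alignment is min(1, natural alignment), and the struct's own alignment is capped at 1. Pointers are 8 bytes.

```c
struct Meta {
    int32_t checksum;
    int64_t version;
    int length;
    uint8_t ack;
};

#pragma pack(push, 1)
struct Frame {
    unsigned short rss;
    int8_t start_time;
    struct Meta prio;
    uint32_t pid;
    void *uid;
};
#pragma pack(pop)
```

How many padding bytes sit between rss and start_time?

0

Meta: @0: checksum [4B, align 4] → 4; +4 pad (align 8); @8: version [8B, align 8] → 16; @16: length [4B, align 4] → 20; @20: ack [1B, align 1] → 21; +3 tail pad (align 8); size 24, align 8
@0: rss [2B, align 1] → 2
@2: start_time [1B, align 1] → 3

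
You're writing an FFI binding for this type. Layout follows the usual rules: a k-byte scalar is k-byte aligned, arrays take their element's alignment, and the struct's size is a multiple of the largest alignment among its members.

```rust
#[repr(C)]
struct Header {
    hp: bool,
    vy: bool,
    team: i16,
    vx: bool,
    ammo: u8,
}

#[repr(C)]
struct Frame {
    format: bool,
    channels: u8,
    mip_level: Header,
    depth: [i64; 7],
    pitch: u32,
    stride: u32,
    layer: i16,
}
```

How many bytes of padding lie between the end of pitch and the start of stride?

Header: @0: hp [1B, align 1] → 1; @1: vy [1B, align 1] → 2; @2: team [2B, align 2] → 4; @4: vx [1B, align 1] → 5; @5: ammo [1B, align 1] → 6; size 6, align 2
@0: format [1B, align 1] → 1
@1: channels [1B, align 1] → 2
@2: mip_level [6B, align 2] → 8
@8: depth [56B, align 8] → 64
@64: pitch [4B, align 4] → 68
@68: stride [4B, align 4] → 72

0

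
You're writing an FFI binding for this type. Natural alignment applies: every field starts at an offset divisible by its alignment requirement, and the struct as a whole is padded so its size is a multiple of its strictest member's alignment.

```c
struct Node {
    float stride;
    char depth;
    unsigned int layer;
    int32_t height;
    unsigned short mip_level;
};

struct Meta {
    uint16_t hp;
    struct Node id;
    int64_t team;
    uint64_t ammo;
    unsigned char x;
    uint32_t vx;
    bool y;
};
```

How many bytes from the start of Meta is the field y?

48

Node: stride at 0 (size 4, align 4) → ends 4; depth at 4 (size 1, align 1) → ends 5; pad 3 to align 4 for layer; layer at 8 (size 4, align 4) → ends 12; height at 12 (size 4, align 4) → ends 16; mip_level at 16 (size 2, align 2) → ends 18; tail pad 2 to reach multiple of 4; total 20 bytes, alignment 4
hp at 0 (size 2, align 2) → ends 2
pad 2 to align 4 for id
id at 4 (size 20, align 4) → ends 24
team at 24 (size 8, align 8) → ends 32
ammo at 32 (size 8, align 8) → ends 40
x at 40 (size 1, align 1) → ends 41
pad 3 to align 4 for vx
vx at 44 (size 4, align 4) → ends 48
y at 48 (size 1, align 1) → ends 49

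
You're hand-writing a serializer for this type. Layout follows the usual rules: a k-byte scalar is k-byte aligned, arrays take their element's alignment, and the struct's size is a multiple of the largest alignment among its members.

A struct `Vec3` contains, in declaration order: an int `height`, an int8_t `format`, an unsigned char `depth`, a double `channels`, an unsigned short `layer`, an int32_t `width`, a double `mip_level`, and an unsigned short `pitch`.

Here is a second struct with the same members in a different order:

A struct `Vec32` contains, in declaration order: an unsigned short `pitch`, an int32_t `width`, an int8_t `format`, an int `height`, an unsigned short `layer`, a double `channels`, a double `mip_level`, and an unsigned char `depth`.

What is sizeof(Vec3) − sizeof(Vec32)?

-8

0..4  height  (4B, 4-aligned)
4..5  format  (1B, 1-aligned)
5..6  depth  (1B, 1-aligned)
6..8  -- padding (2B)
8..16  channels  (8B, 8-aligned)
16..18  layer  (2B, 2-aligned)
18..20  -- padding (2B)
20..24  width  (4B, 4-aligned)
24..32  mip_level  (8B, 8-aligned)
32..34  pitch  (2B, 2-aligned)
34..40  -- tail padding (6B)
sizeof = 40, alignof = 8
— Vec32 —
0..2  pitch  (2B, 2-aligned)
2..4  -- padding (2B)
4..8  width  (4B, 4-aligned)
8..9  format  (1B, 1-aligned)
9..12  -- padding (3B)
12..16  height  (4B, 4-aligned)
16..18  layer  (2B, 2-aligned)
18..24  -- padding (6B)
24..32  channels  (8B, 8-aligned)
32..40  mip_level  (8B, 8-aligned)
40..41  depth  (1B, 1-aligned)
41..48  -- tail padding (7B)
sizeof = 48, alignof = 8
40 − 48 = -8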